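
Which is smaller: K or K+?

Forming K+ removes 1 electron from K. Fewer electrons for the same nuclear charge means less shielding and a higher Z_eff on the remaining electrons, and for main-group metals the entire outer shell is lost.
A cation is smaller than its parent atom: K+ < K.

K+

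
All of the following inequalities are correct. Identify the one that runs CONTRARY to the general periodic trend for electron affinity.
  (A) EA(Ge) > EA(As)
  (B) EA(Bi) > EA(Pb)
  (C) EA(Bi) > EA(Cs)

(A)

The general trend: electron affinity increases across a period and decreases down a group.
(A) Ge (period 4, group 14) vs As (period 4, group 15): the stated order contradicts the simple trend.
(B) Bi (period 6, group 15) vs Pb (period 6, group 14): the stated order agrees with the simple trend.
(C) Bi (period 6, group 15) vs Cs (period 6, group 1): the stated order agrees with the simple trend.
The exception is (A): adding an electron to As's half-filled 4p³ is unfavourable, so Ge (4p²) has the more exothermic EA.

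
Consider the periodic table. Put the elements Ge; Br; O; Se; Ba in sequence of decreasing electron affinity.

Br > Se > O > Ge > Ba

Adding an electron releases more energy for atoms nearer the top right (short of the noble gases).
These span different periods and groups, so the two trends combine.
Ge > Ba: both effects reinforce here, so Ge is clearly the higher of the two.
O > Ge: both effects reinforce here, so O is clearly the higher of the two.
Se > O: this pair runs against the simple trend — see the exception note.
Br > Se: Br lies to the right of Se in period 4, so the across-period effect alone puts Br higher.
Note the exception: Se has a higher electron affinity than O, contrary to the simple trend — O's compact 2p subshell gives strong electron–electron repulsion on the added electron.
For reference (kJ/mol): O 141, Ge 119, Se 195, Br 325, Ba 14.
So from highest to lowest: Br > Se > O > Ge > Ba.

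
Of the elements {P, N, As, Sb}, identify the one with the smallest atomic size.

N

N is in period 2, group 15; P is in period 3, group 15; As is in period 4, group 15; Sb is in period 5, group 15.
Moving right in a period, electrons are added to the same shell under a stronger nuclear pull, so atoms get smaller; moving down, a new shell is opened and atoms get larger.
All are in group 15, so atomic radius increases down the group.
The smallest atomic size among these belongs to N.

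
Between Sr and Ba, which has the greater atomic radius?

Ba

Sr is in period 5, group 2; Ba is in period 6, group 2.
Atomic radius shrinks across a period as nuclear charge pulls the same shell inward, and grows down a group as new shells are added.
All are in group 2, so atomic radius increases down the group.
So Ba has the greater atomic radius (Ba > Sr).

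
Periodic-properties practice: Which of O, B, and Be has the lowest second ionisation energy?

Be

IE_2 is the cost of taking one more electron from the +1 cation: O⁺ still has 5 valence electrons; B⁺ still has 2 valence electrons; Be⁺ still has 1 valence electron.
All are still removing valence electrons, so compare the +1 ions as you would atoms: IE_2 generally rises across a period (higher Z_eff) and falls down a group (larger shell), subject to the usual subshell exceptions.
Valence configurations: O⁺ [He]2s²2p³, B⁺ [He]2s², Be⁺ [He]2s¹.
Tabulated IE_2 (kJ/mol): O 3388, B 2427, Be 1757.
Overall IE_2 order: Be < B < O.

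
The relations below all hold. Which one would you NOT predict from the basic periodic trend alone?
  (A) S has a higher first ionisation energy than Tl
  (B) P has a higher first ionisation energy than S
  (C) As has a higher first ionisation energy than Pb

The general trend: first ionisation energy increases across a period and decreases down a group.
(A) S (period 3, group 16) vs Tl (period 6, group 13): the stated order agrees with the simple trend.
(B) P (period 3, group 15) vs S (period 3, group 16): the stated order contradicts the simple trend.
(C) As (period 4, group 15) vs Pb (period 6, group 14): the stated order agrees with the simple trend.
The exception is (B): S (3p⁴) ionizes more easily than half-filled P (3p³) because the paired 3p electron in S is pushed out by e⁻–e⁻ repulsion.

(B)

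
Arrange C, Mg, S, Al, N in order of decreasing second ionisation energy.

N > C > S > Al > Mg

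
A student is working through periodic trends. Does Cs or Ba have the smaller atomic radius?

Cs is in period 6, group 1; Ba is in period 6, group 2.
Across a period the added protons contract the valence shell; down a group each new principal shell makes the atom larger.
All lie in period 6, so atomic radius increases right to left.
So Ba has the smaller atomic radius (Ba < Cs).

Ba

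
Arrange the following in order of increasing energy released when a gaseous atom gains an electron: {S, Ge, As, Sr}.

S is in period 3, group 16; Ge is in period 4, group 14; As is in period 4, group 15; Sr is in period 5, group 2.
Adding an electron releases more energy for atoms nearer the top right (short of the noble gases).
Here both period and group differ, so the two effects have to be weighed against each other.
As > Sr: both effects reinforce here, so As is clearly the higher of the two.
Ge > As: this pair runs against the simple trend — see the exception note.
S > Ge: relative to Ge, both the across-period and down-group shifts push S's electron affinity up.
Note the exception: Ge has a higher electron affinity than As, contrary to the simple trend — adding an electron to As's half-filled 4p³ is unfavourable, so Ge (4p²) has the more exothermic EA.
For reference (kJ/mol): S 200, Ge 119, As 78, Sr 5.
So from lowest to highest: Sr < As < Ge < S.

Sr, As, Ge, S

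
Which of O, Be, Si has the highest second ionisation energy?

O

IE_2 is the cost of taking one more electron from the +1 cation: O⁺ still has 5 valence electrons; Be⁺ still has 1 valence electron; Si⁺ still has 3 valence electrons.
All are still removing valence electrons, so compare the +1 ions as you would atoms: IE_2 generally rises across a period (higher Z_eff) and falls down a group (larger shell), subject to the usual subshell exceptions.
Valence configurations: O⁺ [He]2s²2p³, Be⁺ [He]2s¹, Si⁺ [Ne]3s²3p¹.
Approximate IE_2 values (kJ/mol): O 3388, Be 1757, Si 1577.
So the second ionization energies run Si < Be < O.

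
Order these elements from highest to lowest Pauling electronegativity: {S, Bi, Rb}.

Electronegativity increases across a period and decreases down a group, tracking effective nuclear charge and atomic size.
Here both period and group differ, so the two effects have to be weighed against each other.
Bi > Rb: period and group pull opposite ways; the across-period shift dominates (2.02 vs 0.82).
S > Bi: relative to Bi, both the across-period and down-group shifts push S's electronegativity up.
For reference (Pauling): S 2.58, Rb 0.82, Bi 2.02.
So from highest to lowest: S > Bi > Rb.

S, Bi, Rb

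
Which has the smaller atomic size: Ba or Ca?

Ca is in period 4, group 2; Ba is in period 6, group 2.
Moving right in a period, electrons are added to the same shell under a stronger nuclear pull, so atoms get smaller; moving down, a new shell is opened and atoms get larger.
All are in group 2, so atomic radius increases down the group.
So Ca has the smaller atomic size (Ca < Ba).

Ca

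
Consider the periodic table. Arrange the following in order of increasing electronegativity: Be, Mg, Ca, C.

Be is in period 2, group 2; C is in period 2, group 14; Mg is in period 3, group 2; Ca is in period 4, group 2.
Electronegativity increases across a period and decreases down a group, tracking effective nuclear charge and atomic size.
Neither a single period nor a single group — weigh both effects.
Mg > Ca: Mg sits above Ca in group 2, so the down-group effect alone puts Mg higher.
Be > Mg: Be sits above Mg in group 2, so the down-group effect alone puts Be higher.
C > Be: both are in period 2; the period trend gives C the larger value.
For reference (Pauling): Be 1.57, C 2.55, Mg 1.31, Ca 1.00.
So from lowest to highest: Ca < Mg < Be < C.

Ca < Mg < Be < C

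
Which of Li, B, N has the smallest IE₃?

B

IE_3 is the cost of taking one more electron from the +2 cation: Li²⁺ is already 1 electron into the core; B²⁺ still has 1 valence electron; N²⁺ still has 3 valence electrons.
Pulling an electron out of a noble-gas core costs far more than removing a remaining valence electron, so Li sits at the high end of IE_3.
Valence configurations: B²⁺ [He]2s¹, N²⁺ [He]2s²2p¹.
Approximate IE_3 values (kJ/mol): Li 11815, B 3660, N 4578.
So the third ionization energies run B < N < Li.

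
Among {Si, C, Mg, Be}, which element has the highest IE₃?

After 2 electrons have been removed, what remains? Si²⁺ still has 2 valence electrons; C²⁺ still has 2 valence electrons; Mg²⁺ is the bare [Ne] core; Be²⁺ is the bare [He] core.
Core electrons are held far more tightly than valence electrons, so Mg and Be top the IE_3 order.
Valence configurations: Si²⁺ [Ne]3s², C²⁺ [He]2s².
Approximate IE_3 values (kJ/mol): Si 3232, C 4620, Mg 7733, Be 14849.
Hence IE_3: Si < C < Mg < Be.

Be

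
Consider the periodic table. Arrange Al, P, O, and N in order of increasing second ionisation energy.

Al < P < N < O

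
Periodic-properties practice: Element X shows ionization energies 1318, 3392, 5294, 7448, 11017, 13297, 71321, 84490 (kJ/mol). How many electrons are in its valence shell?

6

Look for the largest jump between consecutive ionization energies: IE7/IE6 ≈ 5.4, far larger than any earlier ratio.
That jump marks the point where a core electron is being removed. So the atom has 6 valence electrons.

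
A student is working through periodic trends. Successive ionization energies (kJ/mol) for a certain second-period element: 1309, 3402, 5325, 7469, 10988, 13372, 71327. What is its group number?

Group 16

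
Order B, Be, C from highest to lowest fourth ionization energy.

Consider each +3 ion: B³⁺ is the bare [He] core; Be³⁺ is already 1 electron into the core; C³⁺ still has 1 valence electron.
Core electrons are held far more tightly than valence electrons, so Be and B top the IE_4 order.
The numbers (kJ/mol): B 25026, Be 21007, C 6223.
Hence IE_4: C < Be < B.

B, Be, C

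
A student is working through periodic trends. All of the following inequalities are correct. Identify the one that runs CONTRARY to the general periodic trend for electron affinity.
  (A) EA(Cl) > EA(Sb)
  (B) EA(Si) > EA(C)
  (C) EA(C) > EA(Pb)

(B)

The general trend: electron affinity increases across a period and decreases down a group.
(A) Cl (period 3, group 17) vs Sb (period 5, group 15): the stated order agrees with the simple trend.
(B) Si (period 3, group 14) vs C (period 2, group 14): the stated order contradicts the simple trend.
(C) C (period 2, group 14) vs Pb (period 6, group 14): the stated order agrees with the simple trend.
The exception is (B): Si's larger, more diffuse 3p orbitals accept an added electron slightly more readily than C's compact 2p.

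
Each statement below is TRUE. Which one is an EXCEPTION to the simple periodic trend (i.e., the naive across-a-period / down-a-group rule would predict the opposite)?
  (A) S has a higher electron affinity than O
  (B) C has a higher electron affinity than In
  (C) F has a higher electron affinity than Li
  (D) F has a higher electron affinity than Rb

(A)

The general trend: electron affinity increases across a period and decreases down a group.
(A) S (period 3, group 16) vs O (period 2, group 16): the stated order contradicts the simple trend.
(B) C (period 2, group 14) vs In (period 5, group 13): the stated order agrees with the simple trend.
(C) F (period 2, group 17) vs Li (period 2, group 1): the stated order agrees with the simple trend.
(D) F (period 2, group 17) vs Rb (period 5, group 1): the stated order agrees with the simple trend.
The exception is (A): the compact 2p subshell of O repels the added electron more than S's larger 3p does.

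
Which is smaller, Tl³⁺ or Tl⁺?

Both ions have Z = 81 protons, but Tl³⁺ has lost more electrons, so its remaining electrons feel a larger effective nuclear charge per electron and are pulled in more tightly.
Higher positive charge → smaller ion, so Tl⁺ > Tl³⁺.

Tl³⁺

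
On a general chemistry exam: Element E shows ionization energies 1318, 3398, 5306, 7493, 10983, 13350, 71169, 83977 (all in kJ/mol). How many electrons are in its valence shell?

6

Look for the largest jump between consecutive ionization energies: IE7/IE6 ≈ 5.3, far larger than any earlier ratio.
That jump marks the point where a core electron is being removed. So the atom has 6 valence electrons.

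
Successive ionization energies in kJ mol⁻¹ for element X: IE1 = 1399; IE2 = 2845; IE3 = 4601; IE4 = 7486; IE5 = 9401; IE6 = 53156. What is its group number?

Group 15

Look for the largest jump between consecutive ionization energies: IE6/IE5 ≈ 5.7, far larger than any earlier ratio.
That jump marks the point where a core electron is being removed. So the atom has 5 valence electrons.
A main-group element with 5 valence electrons is in group 15.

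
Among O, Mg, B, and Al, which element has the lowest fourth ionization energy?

O

IE_4 is the cost of taking one more electron from the +3 cation: O³⁺ still has 3 valence electrons; Mg³⁺ is already 1 electron into the core; B³⁺ is the bare [He] core; Al³⁺ is the bare [Ne] core.
Core electrons are held far more tightly than valence electrons, so Mg, Al and B top the IE_4 order.
Approximate IE_4 values (kJ/mol): O 7469, Mg 10543, B 25026, Al 11577.
So the fourth ionization energies run O < Mg < Al < B.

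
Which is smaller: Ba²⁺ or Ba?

Ba²⁺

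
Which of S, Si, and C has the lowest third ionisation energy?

Si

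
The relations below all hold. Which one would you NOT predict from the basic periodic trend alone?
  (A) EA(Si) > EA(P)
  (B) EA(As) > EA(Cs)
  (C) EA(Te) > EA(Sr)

(A)

The general trend: electron affinity increases across a period and decreases down a group.
(A) Si (period 3, group 14) vs P (period 3, group 15): the stated order contradicts the simple trend.
(B) As (period 4, group 15) vs Cs (period 6, group 1): the stated order agrees with the simple trend.
(C) Te (period 5, group 16) vs Sr (period 5, group 2): the stated order agrees with the simple trend.
The exception is (A): adding an electron to P's half-filled 3p³ is unfavourable, so Si (3p²) has the more exothermic EA.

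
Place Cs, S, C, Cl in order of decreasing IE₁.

Across a period the outer electron is held more tightly (higher IE₁); down a group it sits in a higher shell, more shielded, and comes off more easily.
Here both period and group differ, so the two effects have to be weighed against each other.
S > Cs: both effects reinforce here, so S is clearly the higher of the two.
C > S: the two effects oppose for this pair; the down-group effect wins (1086 vs 1000 kJ/mol).
Cl > C: the two effects oppose for this pair; the across-period effect wins (1251 vs 1086 kJ/mol).
Tabulated first ionization energy (kJ/mol): C 1086, S 1000, Cl 1251, Cs 376.
So from highest to lowest: Cl > C > S > Cs.

Cl > C > S > Cs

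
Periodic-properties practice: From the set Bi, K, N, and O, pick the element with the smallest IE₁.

K

N is in period 2, group 15; O is in period 2, group 16; K is in period 4, group 1; Bi is in period 6, group 15.
Across a period the outer electron is held more tightly (higher IE₁); down a group it sits in a higher shell, more shielded, and comes off more easily.
Neither a single period nor a single group — weigh both effects.
Bi > K: the two effects oppose for this pair; the across-period effect wins (703 vs 419 kJ/mol).
O > Bi: both effects reinforce here, so O is clearly the higher of the two.
N > O: this pair runs against the simple trend — see the exception note.
Note the exception: N has a higher first ionization energy than O, contrary to the simple trend — pairing an electron in O's 2p⁴ costs repulsion energy, so O ionizes more easily than half-filled N (2p³).
Tabulated first ionization energy (kJ/mol): N 1402, O 1314, K 419, Bi 703.
The smallest IE₁ among these belongs to K.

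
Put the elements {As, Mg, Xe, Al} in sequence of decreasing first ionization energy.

Xe > As > Mg > Al

Mg is in period 3, group 2; Al is in period 3, group 13; As is in period 4, group 15; Xe is in period 5, group 18.
IE₁ increases left→right with effective nuclear charge and decreases top→bottom as the valence shell moves farther out.
Here both period and group differ, so the two effects have to be weighed against each other.
Mg > Al: this pair runs against the simple trend — see the exception note.
As > Mg: the two effects oppose for this pair; the across-period effect wins (947 vs 738 kJ/mol).
Xe > As: the two effects oppose for this pair; the across-period effect wins (1170 vs 947 kJ/mol).
Note the exception: Mg has a higher first ionization energy than Al, contrary to the simple trend — Al's single 3p electron is easier to remove than one from Mg's filled 3s².
Tabulated first ionization energy (kJ/mol): Mg 738, Al 578, As 947, Xe 1170.
So from highest to lowest: Xe > As > Mg > Al.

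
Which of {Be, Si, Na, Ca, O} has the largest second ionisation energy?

Consider each +1 ion: Be⁺ still has 1 valence electron; Si⁺ still has 3 valence electrons; Na⁺ is the bare [Ne] core; Ca⁺ still has 1 valence electron; O⁺ still has 5 valence electrons.
Pulling an electron out of a noble-gas core costs far more than removing a remaining valence electron, so Na sits at the high end of IE_2.
Valence configurations: Be⁺ [He]2s¹, Si⁺ [Ne]3s²3p¹, Ca⁺ [Ar]4s¹, O⁺ [He]2s²2p³.
Approximate IE_2 values (kJ/mol): Be 1757, Si 1577, Na 4562, Ca 1145, O 3388.
Overall IE_2 order: Ca < Si < Be < O < Na.

Na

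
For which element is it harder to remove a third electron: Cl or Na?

Na

Consider each +2 ion: Cl²⁺ still has 5 valence electrons; Na²⁺ is already 1 electron into the core.
Breaking into a closed-shell core is much more expensive than removing a leftover valence electron — Na has the largest IE_3 here.
Tabulated IE_3 (kJ/mol): Cl 3822, Na 6910.
So the third ionization energies run Cl < Na.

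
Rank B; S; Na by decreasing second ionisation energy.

Na > B > S

IE_2 is the cost of taking one more electron from the +1 cation: B⁺ still has 2 valence electrons; S⁺ still has 5 valence electrons; Na⁺ is the bare [Ne] core.
Core electrons are held far more tightly than valence electrons, so Na tops the IE_2 order.
Valence configurations: B⁺ [He]2s², S⁺ [Ne]3s²3p³.
Approximate IE_2 values (kJ/mol): B 2427, S 2252, Na 4562.
So the second ionization energies run S < B < Na.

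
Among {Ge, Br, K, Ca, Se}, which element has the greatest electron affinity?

Br

Atoms with high Z_eff and room in the valence shell (especially the halogens) have the most exothermic electron affinities.
All lie in period 4; the across-period trend (electron affinity increases left to right) applies, with the exception below.
Note the exception: K has a higher electron affinity than Ca, contrary to the simple trend — adding an electron to Ca (ns²) has to open a new, higher-energy np subshell, which is unfavourable.
For reference (kJ/mol): K 48, Ca 2, Ge 119, Se 195, Br 325.
The greatest electron affinity among these belongs to Br.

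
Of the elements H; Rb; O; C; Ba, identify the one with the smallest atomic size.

H

H is in period 1, group 1; C is in period 2, group 14; O is in period 2, group 16; Rb is in period 5, group 1; Ba is in period 6, group 2.
Radius decreases left→right (rising Z_eff, same n) and increases top→bottom (higher n).
Neither a single period nor a single group — weigh both effects.
O > H: period and group pull opposite ways; the down-group shift dominates (63 vs 32 pm).
C > O: both are in period 2; the period trend gives C the larger value.
Ba > C: relative to C, both the across-period and down-group shifts push Ba's atomic radius up.
Rb > Ba: the two effects oppose for this pair; the across-period effect wins (210 vs 196 pm).
For reference (pm): H 32, C 75, O 63, Rb 210, Ba 196.
The smallest atomic size among these belongs to H.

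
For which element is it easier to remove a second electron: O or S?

IE_2 is the cost of taking one more electron from the +1 cation: O⁺ still has 5 valence electrons; S⁺ still has 5 valence electrons.
All are still removing valence electrons, so compare the +1 ions as you would atoms: IE_2 generally rises across a period (higher Z_eff) and falls down a group (larger shell), subject to the usual subshell exceptions.
Valence configurations: O⁺ [He]2s²2p³, S⁺ [Ne]3s²3p³.
The numbers (kJ/mol): O 3388, S 2252.
Putting it together, IE_2: S < O.

S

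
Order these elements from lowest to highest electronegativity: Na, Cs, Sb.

Na is in period 3, group 1; Sb is in period 5, group 15; Cs is in period 6, group 1.
Electronegativity increases across a period and decreases down a group, tracking effective nuclear charge and atomic size.
These span different periods and groups, so the two trends combine.
Na > Cs: Na sits above Cs in group 1, so the down-group effect alone puts Na higher.
Sb > Na: the two effects oppose for this pair; the across-period effect wins (2.05 vs 0.93).
Approximate values (Pauling): Na 0.93, Sb 2.05, Cs 0.79.
So from lowest to highest: Cs < Na < Sb.

Cs < Na < Sb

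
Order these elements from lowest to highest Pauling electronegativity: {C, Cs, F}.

C is in period 2, group 14; F is in period 2, group 17; Cs is in period 6, group 1.
Electronegativity increases across a period and decreases down a group, tracking effective nuclear charge and atomic size.
Neither a single period nor a single group — weigh both effects.
C > Cs: relative to Cs, both the across-period and down-group shifts push C's electronegativity up.
F > C: both are in period 2; the period trend gives F the larger value.
Tabulated electronegativity (Pauling): C 2.55, F 3.98, Cs 0.79.
So from lowest to highest: Cs < C < F.

Cs < C < F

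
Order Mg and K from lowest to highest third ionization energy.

The third ionization energy removes an electron from the +2 ion. For each element: Mg²⁺ is the bare [Ne] core; K²⁺ is already 1 electron into the core.
All of these are removing an electron from a noble-gas core or deeper; the smaller core (lower principal quantum number) is held far more tightly, and within a period the higher nuclear charge binds the same core more tightly.
Approximate IE_3 values (kJ/mol): Mg 7733, K 4420.
Overall IE_3 order: K < Mg.

K < Mg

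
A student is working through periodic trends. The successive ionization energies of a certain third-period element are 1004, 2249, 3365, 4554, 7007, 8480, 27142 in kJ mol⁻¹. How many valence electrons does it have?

Look for the largest jump between consecutive ionization energies: IE7/IE6 ≈ 3.2, far larger than any earlier ratio.
That jump marks the point where a core electron is being removed. So the atom has 6 valence electrons.

6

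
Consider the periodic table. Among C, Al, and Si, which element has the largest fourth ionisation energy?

Consider each +3 ion: C³⁺ still has 1 valence electron; Al³⁺ is the bare [Ne] core; Si³⁺ still has 1 valence electron.
Pulling an electron out of a noble-gas core costs far more than removing a remaining valence electron, so Al sits at the high end of IE_4.
Valence configurations: C³⁺ [He]2s¹, Si³⁺ [Ne]3s¹.
Approximate IE_4 values (kJ/mol): C 6223, Al 11577, Si 4356.
Overall IE_4 order: Si < C < Al.

Al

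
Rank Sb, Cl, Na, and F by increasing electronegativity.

F is in period 2, group 17; Na is in period 3, group 1; Cl is in period 3, group 17; Sb is in period 5, group 15.
Atoms toward the upper right of the periodic table pull bonding electrons most strongly.
These span different periods and groups, so the two trends combine.
Sb > Na: the two effects oppose for this pair; the across-period effect wins (2.05 vs 0.93).
Cl > Sb: both effects reinforce here, so Cl is clearly the higher of the two.
F > Cl: F sits above Cl in group 17, so the down-group effect alone puts F higher.
For reference (Pauling): F 3.98, Na 0.93, Cl 3.16, Sb 2.05.
So from lowest to highest: Na < Sb < Cl < F.

Na < Sb < Cl < F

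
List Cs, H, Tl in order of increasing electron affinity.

H is in period 1, group 1; Cs is in period 6, group 1; Tl is in period 6, group 13.
Electron affinity generally becomes more exothermic across a period toward the halogens and less exothermic down a group.
Neither a single period nor a single group — weigh both effects.
Cs > Tl: this pair runs against the simple trend — see the exception note.
H > Cs: H sits above Cs in group 1, so the down-group effect alone puts H higher.
Note the exception: Cs has a higher electron affinity than Tl, contrary to the simple trend — Tl's ns²np¹ configuration gives only a small electron affinity — the sparsely filled np subshell binds an added electron weakly.
Tabulated electron affinity (kJ/mol): H 73, Cs 46, Tl 19.
So from lowest to highest: Tl < Cs < H.

Tl < Cs < H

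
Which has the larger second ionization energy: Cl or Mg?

The second ionization energy removes an electron from the +1 ion. For each element: Cl⁺ still has 6 valence electrons; Mg⁺ still has 1 valence electron.
All are still removing valence electrons, so compare the +1 ions as you would atoms: IE_2 generally rises across a period (higher Z_eff) and falls down a group (larger shell), subject to the usual subshell exceptions.
Valence configurations: Cl⁺ [Ne]3s²3p⁴, Mg⁺ [Ne]3s¹.
Tabulated IE_2 (kJ/mol): Cl 2298, Mg 1451.
Overall IE_2 order: Mg < Cl.

Cl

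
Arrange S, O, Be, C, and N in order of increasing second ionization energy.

Be, S, C, N, O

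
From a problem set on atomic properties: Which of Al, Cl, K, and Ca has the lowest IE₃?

The third ionization energy removes an electron from the +2 ion. For each element: Al²⁺ still has 1 valence electron; Cl²⁺ still has 5 valence electrons; K²⁺ is already 1 electron into the core; Ca²⁺ is the bare [Ar] core.
Breaking into a closed-shell core is much more expensive than removing a leftover valence electron — K and Ca have the largest IE_3 here.
Valence configurations: Al²⁺ [Ne]3s¹, Cl²⁺ [Ne]3s²3p³.
Tabulated IE_3 (kJ/mol): Al 2745, Cl 3822, K 4420, Ca 4912.
Putting it together, IE_3: Al < Cl < K < Ca.

Al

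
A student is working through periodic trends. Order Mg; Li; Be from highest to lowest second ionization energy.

Li, Be, Mg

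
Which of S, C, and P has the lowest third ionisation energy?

The third ionization energy removes an electron from the +2 ion. For each element: S²⁺ still has 4 valence electrons; C²⁺ still has 2 valence electrons; P²⁺ still has 3 valence electrons.
All are still removing valence electrons, so compare the +2 ions as you would atoms: IE_3 generally rises across a period (higher Z_eff) and falls down a group (larger shell), subject to the usual subshell exceptions.
Valence configurations: S²⁺ [Ne]3s²3p², C²⁺ [He]2s², P²⁺ [Ne]3s²3p¹.
Tabulated IE_3 (kJ/mol): S 3357, C 4620, P 2914.
Overall IE_3 order: P < S < C.

P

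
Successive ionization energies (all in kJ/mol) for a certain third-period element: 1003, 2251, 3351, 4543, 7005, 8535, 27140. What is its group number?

Look for the largest jump between consecutive ionization energies: IE7/IE6 ≈ 3.2, far larger than any earlier ratio.
That jump marks the point where a core electron is being removed. So the atom has 6 valence electrons.
A main-group element with 6 valence electrons is in group 16.

Group 16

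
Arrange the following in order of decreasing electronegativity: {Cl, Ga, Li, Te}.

Cl, Te, Ga, Li

Li is in period 2, group 1; Cl is in period 3, group 17; Ga is in period 4, group 13; Te is in period 5, group 16.
Smaller atoms with higher effective nuclear charge are more electronegative.
Neither a single period nor a single group — weigh both effects.
Ga > Li: period and group pull opposite ways; the across-period shift dominates (1.81 vs 0.98).
Te > Ga: the two effects oppose for this pair; the across-period effect wins (2.10 vs 1.81).
Cl > Te: relative to Te, both the across-period and down-group shifts push Cl's electronegativity up.
Tabulated electronegativity (Pauling): Li 0.98, Cl 3.16, Ga 1.81, Te 2.10.
So from highest to lowest: Cl > Te > Ga > Li.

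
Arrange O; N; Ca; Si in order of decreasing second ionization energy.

O > N > Si > Ca

After 1 electron has been removed, what remains? O⁺ still has 5 valence electrons; N⁺ still has 4 valence electrons; Ca⁺ still has 1 valence electron; Si⁺ still has 3 valence electrons.
All are still removing valence electrons, so compare the +1 ions as you would atoms: IE_2 generally rises across a period (higher Z_eff) and falls down a group (larger shell), subject to the usual subshell exceptions.
Valence configurations: O⁺ [He]2s²2p³, N⁺ [He]2s²2p², Ca⁺ [Ar]4s¹, Si⁺ [Ne]3s²3p¹.
Tabulated IE_2 (kJ/mol): O 3388, N 2856, Ca 1145, Si 1577.
Putting it together, IE_2: Ca < Si < N < O.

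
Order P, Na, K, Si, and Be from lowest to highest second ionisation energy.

After 1 electron has been removed, what remains? P⁺ still has 4 valence electrons; Na⁺ is the bare [Ne] core; K⁺ is the bare [Ar] core; Si⁺ still has 3 valence electrons; Be⁺ still has 1 valence electron.
Core electrons are held far more tightly than valence electrons, so K and Na top the IE_2 order.
Valence configurations: P⁺ [Ne]3s²3p², Si⁺ [Ne]3s²3p¹, Be⁺ [He]2s¹.
Tabulated IE_2 (kJ/mol): P 1907, Na 4562, K 3052, Si 1577, Be 1757.
Overall IE_2 order: Si < Be < P < K < Na.

Si < Be < P < K < Na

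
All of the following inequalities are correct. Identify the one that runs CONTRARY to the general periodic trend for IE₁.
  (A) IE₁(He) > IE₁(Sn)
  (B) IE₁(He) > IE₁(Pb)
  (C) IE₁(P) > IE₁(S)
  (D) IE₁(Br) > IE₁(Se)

The general trend: IE₁ increases across a period and decreases down a group.
(A) He (period 1, group 18) vs Sn (period 5, group 14): the stated order agrees with the simple trend.
(B) He (period 1, group 18) vs Pb (period 6, group 14): the stated order agrees with the simple trend.
(C) P (period 3, group 15) vs S (period 3, group 16): the stated order contradicts the simple trend.
(D) Br (period 4, group 17) vs Se (period 4, group 16): the stated order agrees with the simple trend.
The exception is (C): S (3p⁴) ionizes more easily than half-filled P (3p³) because the paired 3p electron in S is pushed out by e⁻–e⁻ repulsion.

(C)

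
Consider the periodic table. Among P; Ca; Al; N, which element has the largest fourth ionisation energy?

The fourth ionization energy removes an electron from the +3 ion. For each element: P³⁺ still has 2 valence electrons; Ca³⁺ is already 1 electron into the core; Al³⁺ is the bare [Ne] core; N³⁺ still has 2 valence electrons.
Usually core removal costs more than valence removal, but here the competition is close: a tightly held n=2 valence electron can cost more to remove than an n=3 core electron, so the actual values have to decide it.
Valence configurations: P³⁺ [Ne]3s², N³⁺ [He]2s².
Approximate IE_4 values (kJ/mol): P 4964, Ca 6491, Al 11577, N 7475.
Hence IE_4: P < Ca < N < Al.

Al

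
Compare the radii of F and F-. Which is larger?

F-

Forming F- adds 1 electron to F. More electron–electron repulsion in the same shell, with unchanged nuclear charge, lets the cloud expand.
An anion is larger than its parent atom: F- > F.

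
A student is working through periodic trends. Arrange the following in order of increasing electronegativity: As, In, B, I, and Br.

In < B < As < I < Br

B is in period 2, group 13; As is in period 4, group 15; Br is in period 4, group 17; In is in period 5, group 13; I is in period 5, group 17.
EN rises left→right (higher Z_eff, smaller atoms) and falls top→bottom (larger, more shielded atoms).
Neither a single period nor a single group — weigh both effects.
B > In: they share group 13; the group trend gives B the larger value.
As > B: the two effects oppose for this pair; the across-period effect wins (2.18 vs 2.04).
I > As: the two effects oppose for this pair; the across-period effect wins (2.66 vs 2.18).
Br > I: they share group 17; the group trend gives Br the larger value.
For reference (Pauling): B 2.04, As 2.18, Br 2.96, In 1.78, I 2.66.
So from lowest to highest: In < B < As < I < Br.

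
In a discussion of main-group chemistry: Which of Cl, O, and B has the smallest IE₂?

Cl

The second ionization energy removes an electron from the +1 ion. For each element: Cl⁺ still has 6 valence electrons; O⁺ still has 5 valence electrons; B⁺ still has 2 valence electrons.
All are still removing valence electrons, so compare the +1 ions as you would atoms: IE_2 generally rises across a period (higher Z_eff) and falls down a group (larger shell), subject to the usual subshell exceptions.
Valence configurations: Cl⁺ [Ne]3s²3p⁴, O⁺ [He]2s²2p³, B⁺ [He]2s².
Tabulated IE_2 (kJ/mol): Cl 2298, O 3388, B 2427.
So the second ionization energies run Cl < B < O.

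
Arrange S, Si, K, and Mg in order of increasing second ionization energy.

Mg < Si < S < K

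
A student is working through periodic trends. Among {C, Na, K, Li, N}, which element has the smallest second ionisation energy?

After 1 electron has been removed, what remains? C⁺ still has 3 valence electrons; Na⁺ is the bare [Ne] core; K⁺ is the bare [Ar] core; Li⁺ is the bare [He] core; N⁺ still has 4 valence electrons.
Breaking into a closed-shell core is much more expensive than removing a leftover valence electron — K, Na and Li have the largest IE_2 here.
Valence configurations: C⁺ [He]2s²2p¹, N⁺ [He]2s²2p².
The numbers (kJ/mol): C 2353, Na 4562, K 3052, Li 7298, N 2856.
Overall IE_2 order: C < N < K < Na < Li.

C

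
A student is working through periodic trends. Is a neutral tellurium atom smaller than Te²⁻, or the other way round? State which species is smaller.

Forming Te²⁻ adds 2 electrons to Te. More electron–electron repulsion in the same shell, with unchanged nuclear charge, lets the cloud expand.
An anion is larger than its parent atom: Te²⁻ > Te.

Te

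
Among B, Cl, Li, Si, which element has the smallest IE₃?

Si

The third ionization energy removes an electron from the +2 ion. For each element: B²⁺ still has 1 valence electron; Cl²⁺ still has 5 valence electrons; Li²⁺ is already 1 electron into the core; Si²⁺ still has 2 valence electrons.
Breaking into a closed-shell core is much more expensive than removing a leftover valence electron — Li has the largest IE_3 here.
Valence configurations: B²⁺ [He]2s¹, Cl²⁺ [Ne]3s²3p³, Si²⁺ [Ne]3s².
The numbers (kJ/mol): B 3660, Cl 3822, Li 11815, Si 3232.
Hence IE_3: Si < B < Cl < Li.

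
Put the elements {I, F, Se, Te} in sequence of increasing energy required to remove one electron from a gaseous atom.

Across a period the outer electron is held more tightly (higher IE₁); down a group it sits in a higher shell, more shielded, and comes off more easily.
Here both period and group differ, so the two effects have to be weighed against each other.
Se > Te: they share group 16; the group trend gives Se the larger value.
I > Se: the two effects oppose for this pair; the across-period effect wins (1008 vs 941 kJ/mol).
F > I: F sits above I in group 17, so the down-group effect alone puts F higher.
Tabulated first ionization energy (kJ/mol): F 1681, Se 941, Te 869, I 1008.
So from lowest to highest: Te < Se < I < F.

Te, Se, I, F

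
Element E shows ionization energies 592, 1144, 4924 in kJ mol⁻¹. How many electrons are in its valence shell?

Look for the largest jump between consecutive ionization energies: IE3/IE2 ≈ 4.3, far larger than any earlier ratio.
That jump marks the point where a core electron is being removed. So the atom has 2 valence electrons.

2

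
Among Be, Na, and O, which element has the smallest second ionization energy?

Be

IE_2 is the cost of taking one more electron from the +1 cation: Be⁺ still has 1 valence electron; Na⁺ is the bare [Ne] core; O⁺ still has 5 valence electrons.
Core electrons are held far more tightly than valence electrons, so Na tops the IE_2 order.
Valence configurations: Be⁺ [He]2s¹, O⁺ [He]2s²2p³.
Tabulated IE_2 (kJ/mol): Be 1757, Na 4562, O 3388.
Overall IE_2 order: Be < O < Na.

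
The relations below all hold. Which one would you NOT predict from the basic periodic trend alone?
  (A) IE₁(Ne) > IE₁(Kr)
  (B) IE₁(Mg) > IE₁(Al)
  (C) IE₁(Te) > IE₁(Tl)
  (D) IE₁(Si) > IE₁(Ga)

(B)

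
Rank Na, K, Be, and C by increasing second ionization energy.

After 1 electron has been removed, what remains? Na⁺ is the bare [Ne] core; K⁺ is the bare [Ar] core; Be⁺ still has 1 valence electron; C⁺ still has 3 valence electrons.
Core electrons are held far more tightly than valence electrons, so K and Na top the IE_2 order.
Valence configurations: Be⁺ [He]2s¹, C⁺ [He]2s²2p¹.
Approximate IE_2 values (kJ/mol): Na 4562, K 3052, Be 1757, C 2353.
Overall IE_2 order: Be < C < K < Na.

Be < C < K < Na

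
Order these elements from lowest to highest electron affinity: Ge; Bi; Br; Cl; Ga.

Ga < Bi < Ge < Br < Cl

Cl is in period 3, group 17; Ga is in period 4, group 13; Ge is in period 4, group 14; Br is in period 4, group 17; Bi is in period 6, group 15.
EA tends to increase across a period and decrease down a group, though the pattern is less regular than for IE or radius.
Neither a single period nor a single group — weigh both effects.
Bi > Ga: period and group pull opposite ways; the across-period shift dominates (91 vs 29 kJ/mol).
Ge > Bi: period and group pull opposite ways; the down-group shift dominates (119 vs 91 kJ/mol).
Br > Ge: both are in period 4; the period trend gives Br the larger value.
Cl > Br: Cl sits above Br in group 17, so the down-group effect alone puts Cl higher.
Approximate values (kJ/mol): Cl 349, Ga 29, Ge 119, Br 325, Bi 91.
So from lowest to highest: Ga < Bi < Ge < Br < Cl.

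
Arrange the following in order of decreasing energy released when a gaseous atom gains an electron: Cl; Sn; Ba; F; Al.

Cl > F > Sn > Al > Ba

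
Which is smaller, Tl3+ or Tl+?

Tl3+

Both ions have Z = 81 protons, but Tl3+ has lost more electrons, so its remaining electrons feel a larger effective nuclear charge per electron and are pulled in more tightly.
Higher positive charge → smaller ion, so Tl+ > Tl3+.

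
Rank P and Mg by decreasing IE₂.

IE_2 is the cost of taking one more electron from the +1 cation: P⁺ still has 4 valence electrons; Mg⁺ still has 1 valence electron.
All are still removing valence electrons, so compare the +1 ions as you would atoms: IE_2 generally rises across a period (higher Z_eff) and falls down a group (larger shell), subject to the usual subshell exceptions.
Valence configurations: P⁺ [Ne]3s²3p², Mg⁺ [Ne]3s¹.
Approximate IE_2 values (kJ/mol): P 1907, Mg 1451.
So the second ionization energies run Mg < P.

P > Mg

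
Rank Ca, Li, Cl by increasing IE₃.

After 2 electrons have been removed, what remains? Ca²⁺ is the bare [Ar] core; Li²⁺ is already 1 electron into the core; Cl²⁺ still has 5 valence electrons.
Core electrons are held far more tightly than valence electrons, so Ca and Li top the IE_3 order.
Tabulated IE_3 (kJ/mol): Ca 4912, Li 11815, Cl 3822.
Putting it together, IE_3: Cl < Ca < Li.

Cl < Ca < Li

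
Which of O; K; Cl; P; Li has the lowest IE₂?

P

Consider each +1 ion: O⁺ still has 5 valence electrons; K⁺ is the bare [Ar] core; Cl⁺ still has 6 valence electrons; P⁺ still has 4 valence electrons; Li⁺ is the bare [He] core.
Usually core removal costs more than valence removal, but here the competition is close: a tightly held n=2 valence electron can cost more to remove than an n=3 core electron, so the actual values have to decide it.
Valence configurations: O⁺ [He]2s²2p³, Cl⁺ [Ne]3s²3p⁴, P⁺ [Ne]3s²3p².
Approximate IE_2 values (kJ/mol): O 3388, K 3052, Cl 2298, P 1907, Li 7298.
So the second ionization energies run P < Cl < K < O < Li.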